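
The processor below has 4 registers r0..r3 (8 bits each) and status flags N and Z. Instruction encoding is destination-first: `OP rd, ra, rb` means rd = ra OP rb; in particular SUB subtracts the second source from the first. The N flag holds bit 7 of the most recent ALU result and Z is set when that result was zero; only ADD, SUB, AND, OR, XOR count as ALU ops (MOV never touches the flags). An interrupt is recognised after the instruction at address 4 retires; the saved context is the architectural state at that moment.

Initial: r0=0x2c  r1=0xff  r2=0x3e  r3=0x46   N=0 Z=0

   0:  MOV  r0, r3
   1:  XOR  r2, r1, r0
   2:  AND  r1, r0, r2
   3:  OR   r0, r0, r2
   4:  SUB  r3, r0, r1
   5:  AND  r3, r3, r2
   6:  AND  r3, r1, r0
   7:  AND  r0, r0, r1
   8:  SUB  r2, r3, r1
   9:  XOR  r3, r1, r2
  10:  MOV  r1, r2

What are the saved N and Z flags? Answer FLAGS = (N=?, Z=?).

FLAGS = (N=1, Z=0)

after  0: r0=0x46 r1=0xff r2=0x3e r3=0x46  N=0 Z=0
after  1: r0=0x46 r1=0xff r2=0xb9 r3=0x46  N=1 Z=0
after  2: r0=0x46 r1=0x00 r2=0xb9 r3=0x46  N=0 Z=1
after  3: r0=0xff r1=0x00 r2=0xb9 r3=0x46  N=1 Z=0
after  4: r0=0xff r1=0x00 r2=0xb9 r3=0xff  N=1 Z=0
-- IRQ taken; context saved, return-PC = 5 --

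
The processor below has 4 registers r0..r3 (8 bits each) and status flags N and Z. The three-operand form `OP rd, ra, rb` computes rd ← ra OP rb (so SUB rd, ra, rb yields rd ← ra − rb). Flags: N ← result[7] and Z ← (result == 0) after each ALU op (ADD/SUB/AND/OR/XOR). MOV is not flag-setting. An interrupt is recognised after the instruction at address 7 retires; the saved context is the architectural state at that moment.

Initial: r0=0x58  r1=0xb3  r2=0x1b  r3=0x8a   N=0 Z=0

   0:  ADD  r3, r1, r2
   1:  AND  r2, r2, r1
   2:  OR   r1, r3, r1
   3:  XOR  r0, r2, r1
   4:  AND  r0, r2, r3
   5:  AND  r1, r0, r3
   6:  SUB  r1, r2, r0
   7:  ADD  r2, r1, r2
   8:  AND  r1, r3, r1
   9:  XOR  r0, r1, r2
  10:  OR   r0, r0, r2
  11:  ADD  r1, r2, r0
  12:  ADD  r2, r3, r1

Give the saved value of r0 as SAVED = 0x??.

SAVED = 0x02

after  0: r0=0x58 r1=0xb3 r2=0x1b r3=0xce  N=1 Z=0
after  1: r0=0x58 r1=0xb3 r2=0x13 r3=0xce  N=0 Z=0
after  2: r0=0x58 r1=0xff r2=0x13 r3=0xce  N=1 Z=0
after  3: r0=0xec r1=0xff r2=0x13 r3=0xce  N=1 Z=0
after  4: r0=0x02 r1=0xff r2=0x13 r3=0xce  N=0 Z=0
after  5: r0=0x02 r1=0x02 r2=0x13 r3=0xce  N=0 Z=0
after  6: r0=0x02 r1=0x11 r2=0x13 r3=0xce  N=0 Z=0
after  7: r0=0x02 r1=0x11 r2=0x24 r3=0xce  N=0 Z=0
-- IRQ taken; context saved, return-PC = 8 --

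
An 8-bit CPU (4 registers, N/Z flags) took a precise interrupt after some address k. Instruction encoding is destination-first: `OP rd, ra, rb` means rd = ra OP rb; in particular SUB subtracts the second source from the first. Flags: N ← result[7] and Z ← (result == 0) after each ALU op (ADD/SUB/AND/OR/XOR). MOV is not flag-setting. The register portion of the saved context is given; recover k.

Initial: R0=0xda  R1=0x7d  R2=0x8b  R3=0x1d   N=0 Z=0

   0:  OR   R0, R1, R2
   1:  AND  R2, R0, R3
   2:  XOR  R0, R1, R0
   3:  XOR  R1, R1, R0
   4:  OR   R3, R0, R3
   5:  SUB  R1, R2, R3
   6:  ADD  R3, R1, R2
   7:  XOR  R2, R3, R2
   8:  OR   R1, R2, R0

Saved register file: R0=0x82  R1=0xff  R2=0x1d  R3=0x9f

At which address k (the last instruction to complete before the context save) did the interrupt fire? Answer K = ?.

K = 4

after  0: R0=0xff R1=0x7d R2=0x8b R3=0x1d  N=1 Z=0
after  1: R0=0xff R1=0x7d R2=0x1d R3=0x1d  N=0 Z=0
after  2: R0=0x82 R1=0x7d R2=0x1d R3=0x1d  N=1 Z=0
after  3: R0=0x82 R1=0xff R2=0x1d R3=0x1d  N=1 Z=0
after  4: R0=0x82 R1=0xff R2=0x1d R3=0x9f  N=1 Z=0
-- IRQ taken; context saved, return-PC = 5 --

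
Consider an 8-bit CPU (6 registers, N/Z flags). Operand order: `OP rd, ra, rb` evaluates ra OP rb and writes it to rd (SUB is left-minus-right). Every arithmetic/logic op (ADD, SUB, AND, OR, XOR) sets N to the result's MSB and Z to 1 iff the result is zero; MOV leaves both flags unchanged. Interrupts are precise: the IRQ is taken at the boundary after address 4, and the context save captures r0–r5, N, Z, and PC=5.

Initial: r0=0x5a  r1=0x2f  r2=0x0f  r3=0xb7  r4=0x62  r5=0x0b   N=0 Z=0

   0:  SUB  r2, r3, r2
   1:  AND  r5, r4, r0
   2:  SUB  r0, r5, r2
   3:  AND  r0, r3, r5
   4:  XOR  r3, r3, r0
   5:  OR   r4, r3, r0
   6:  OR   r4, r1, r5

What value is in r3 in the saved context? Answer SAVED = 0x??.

SAVED = 0xb5

after  0: r0=0x5a r1=0x2f r2=0xa8 r3=0xb7 r4=0x62 r5=0x0b  N=1 Z=0
after  1: r0=0x5a r1=0x2f r2=0xa8 r3=0xb7 r4=0x62 r5=0x42  N=0 Z=0
after  2: r0=0x9a r1=0x2f r2=0xa8 r3=0xb7 r4=0x62 r5=0x42  N=1 Z=0
after  3: r0=0x02 r1=0x2f r2=0xa8 r3=0xb7 r4=0x62 r5=0x42  N=0 Z=0
after  4: r0=0x02 r1=0x2f r2=0xa8 r3=0xb5 r4=0x62 r5=0x42  N=1 Z=0
-- IRQ taken; context saved, return-PC = 5 --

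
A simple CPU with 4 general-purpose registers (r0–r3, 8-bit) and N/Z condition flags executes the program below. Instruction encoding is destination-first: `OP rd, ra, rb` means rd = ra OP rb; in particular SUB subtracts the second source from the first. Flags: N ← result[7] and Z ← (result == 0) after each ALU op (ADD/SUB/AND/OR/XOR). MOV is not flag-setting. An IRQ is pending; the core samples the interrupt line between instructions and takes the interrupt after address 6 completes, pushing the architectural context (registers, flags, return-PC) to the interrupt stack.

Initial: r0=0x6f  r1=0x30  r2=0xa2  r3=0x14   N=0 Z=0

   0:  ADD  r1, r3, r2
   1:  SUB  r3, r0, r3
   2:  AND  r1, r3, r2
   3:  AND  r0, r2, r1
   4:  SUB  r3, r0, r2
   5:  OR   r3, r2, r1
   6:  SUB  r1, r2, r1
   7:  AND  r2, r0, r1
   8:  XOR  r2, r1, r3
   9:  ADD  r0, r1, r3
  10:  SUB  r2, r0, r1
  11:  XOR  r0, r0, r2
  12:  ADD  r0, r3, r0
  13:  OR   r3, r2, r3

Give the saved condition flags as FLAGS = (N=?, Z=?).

after  0: r0=0x6f r1=0xb6 r2=0xa2 r3=0x14  N=1 Z=0
after  1: r0=0x6f r1=0xb6 r2=0xa2 r3=0x5b  N=0 Z=0
after  2: r0=0x6f r1=0x02 r2=0xa2 r3=0x5b  N=0 Z=0
after  3: r0=0x02 r1=0x02 r2=0xa2 r3=0x5b  N=0 Z=0
after  4: r0=0x02 r1=0x02 r2=0xa2 r3=0x60  N=0 Z=0
after  5: r0=0x02 r1=0x02 r2=0xa2 r3=0xa2  N=1 Z=0
after  6: r0=0x02 r1=0xa0 r2=0xa2 r3=0xa2  N=1 Z=0
-- IRQ taken; context saved, return-PC = 7 --

FLAGS = (N=1, Z=0)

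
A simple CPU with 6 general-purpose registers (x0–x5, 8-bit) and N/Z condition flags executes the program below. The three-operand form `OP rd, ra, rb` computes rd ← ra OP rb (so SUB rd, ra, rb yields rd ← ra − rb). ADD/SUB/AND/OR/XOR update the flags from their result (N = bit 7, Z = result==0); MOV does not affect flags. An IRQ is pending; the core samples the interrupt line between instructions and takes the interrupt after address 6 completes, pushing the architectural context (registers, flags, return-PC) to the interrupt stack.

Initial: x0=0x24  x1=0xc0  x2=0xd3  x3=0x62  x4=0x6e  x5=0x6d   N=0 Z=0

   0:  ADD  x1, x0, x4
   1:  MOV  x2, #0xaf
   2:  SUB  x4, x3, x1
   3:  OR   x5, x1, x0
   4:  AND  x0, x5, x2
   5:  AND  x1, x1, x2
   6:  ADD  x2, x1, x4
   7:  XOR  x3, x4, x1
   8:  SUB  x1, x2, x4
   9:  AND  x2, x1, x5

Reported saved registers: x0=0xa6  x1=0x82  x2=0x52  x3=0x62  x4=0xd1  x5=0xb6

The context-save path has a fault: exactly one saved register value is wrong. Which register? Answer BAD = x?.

after  0: x0=0x24 x1=0x92 x2=0xd3 x3=0x62 x4=0x6e x5=0x6d  N=1 Z=0
after  1: x0=0x24 x1=0x92 x2=0xaf x3=0x62 x4=0x6e x5=0x6d  N=1 Z=0
after  2: x0=0x24 x1=0x92 x2=0xaf x3=0x62 x4=0xd0 x5=0x6d  N=1 Z=0
after  3: x0=0x24 x1=0x92 x2=0xaf x3=0x62 x4=0xd0 x5=0xb6  N=1 Z=0
after  4: x0=0xa6 x1=0x92 x2=0xaf x3=0x62 x4=0xd0 x5=0xb6  N=1 Z=0
after  5: x0=0xa6 x1=0x82 x2=0xaf x3=0x62 x4=0xd0 x5=0xb6  N=1 Z=0
after  6: x0=0xa6 x1=0x82 x2=0x52 x3=0x62 x4=0xd0 x5=0xb6  N=0 Z=0
-- IRQ taken; context saved, return-PC = 7 --
mismatch: x4: reported 0xd1 vs actual 0xd0

BAD = x4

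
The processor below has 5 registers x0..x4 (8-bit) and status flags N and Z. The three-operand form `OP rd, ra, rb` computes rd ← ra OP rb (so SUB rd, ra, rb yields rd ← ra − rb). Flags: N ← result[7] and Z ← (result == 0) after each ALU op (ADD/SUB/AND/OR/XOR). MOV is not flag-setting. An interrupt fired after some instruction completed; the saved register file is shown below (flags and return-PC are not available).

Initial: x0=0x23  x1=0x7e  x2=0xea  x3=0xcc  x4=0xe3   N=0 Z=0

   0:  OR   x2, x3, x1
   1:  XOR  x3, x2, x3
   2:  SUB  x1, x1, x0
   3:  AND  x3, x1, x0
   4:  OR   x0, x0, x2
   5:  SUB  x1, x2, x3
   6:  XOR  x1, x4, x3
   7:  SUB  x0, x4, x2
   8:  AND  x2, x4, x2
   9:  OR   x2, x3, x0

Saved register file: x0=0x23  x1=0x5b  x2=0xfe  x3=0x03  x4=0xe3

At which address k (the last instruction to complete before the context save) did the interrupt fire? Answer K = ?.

K = 3

after  0: x0=0x23 x1=0x7e x2=0xfe x3=0xcc x4=0xe3  N=1 Z=0
after  1: x0=0x23 x1=0x7e x2=0xfe x3=0x32 x4=0xe3  N=0 Z=0
after  2: x0=0x23 x1=0x5b x2=0xfe x3=0x32 x4=0xe3  N=0 Z=0
after  3: x0=0x23 x1=0x5b x2=0xfe x3=0x03 x4=0xe3  N=0 Z=0
-- IRQ taken; context saved, return-PC = 4 --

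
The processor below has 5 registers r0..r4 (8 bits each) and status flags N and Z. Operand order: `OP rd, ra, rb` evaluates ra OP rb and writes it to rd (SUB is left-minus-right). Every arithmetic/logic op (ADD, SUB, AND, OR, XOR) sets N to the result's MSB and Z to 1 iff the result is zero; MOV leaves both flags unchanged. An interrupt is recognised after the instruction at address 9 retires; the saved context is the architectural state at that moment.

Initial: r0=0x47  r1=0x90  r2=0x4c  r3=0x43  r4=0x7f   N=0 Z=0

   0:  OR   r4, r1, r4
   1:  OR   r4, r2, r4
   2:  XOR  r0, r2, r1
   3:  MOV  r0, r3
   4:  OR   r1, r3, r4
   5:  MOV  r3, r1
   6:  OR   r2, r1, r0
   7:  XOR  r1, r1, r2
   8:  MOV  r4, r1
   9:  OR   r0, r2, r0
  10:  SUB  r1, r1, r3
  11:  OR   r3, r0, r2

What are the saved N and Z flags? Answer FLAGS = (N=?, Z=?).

FLAGS = (N=1, Z=0)

after  0: r0=0x47 r1=0x90 r2=0x4c r3=0x43 r4=0xff  N=1 Z=0
after  1: r0=0x47 r1=0x90 r2=0x4c r3=0x43 r4=0xff  N=1 Z=0
after  2: r0=0xdc r1=0x90 r2=0x4c r3=0x43 r4=0xff  N=1 Z=0
after  3: r0=0x43 r1=0x90 r2=0x4c r3=0x43 r4=0xff  N=1 Z=0
after  4: r0=0x43 r1=0xff r2=0x4c r3=0x43 r4=0xff  N=1 Z=0
after  5: r0=0x43 r1=0xff r2=0x4c r3=0xff r4=0xff  N=1 Z=0
after  6: r0=0x43 r1=0xff r2=0xff r3=0xff r4=0xff  N=1 Z=0
after  7: r0=0x43 r1=0x00 r2=0xff r3=0xff r4=0xff  N=0 Z=1
after  8: r0=0x43 r1=0x00 r2=0xff r3=0xff r4=0x00  N=0 Z=1
after  9: r0=0xff r1=0x00 r2=0xff r3=0xff r4=0x00  N=1 Z=0
-- IRQ taken; context saved, return-PC = 10 --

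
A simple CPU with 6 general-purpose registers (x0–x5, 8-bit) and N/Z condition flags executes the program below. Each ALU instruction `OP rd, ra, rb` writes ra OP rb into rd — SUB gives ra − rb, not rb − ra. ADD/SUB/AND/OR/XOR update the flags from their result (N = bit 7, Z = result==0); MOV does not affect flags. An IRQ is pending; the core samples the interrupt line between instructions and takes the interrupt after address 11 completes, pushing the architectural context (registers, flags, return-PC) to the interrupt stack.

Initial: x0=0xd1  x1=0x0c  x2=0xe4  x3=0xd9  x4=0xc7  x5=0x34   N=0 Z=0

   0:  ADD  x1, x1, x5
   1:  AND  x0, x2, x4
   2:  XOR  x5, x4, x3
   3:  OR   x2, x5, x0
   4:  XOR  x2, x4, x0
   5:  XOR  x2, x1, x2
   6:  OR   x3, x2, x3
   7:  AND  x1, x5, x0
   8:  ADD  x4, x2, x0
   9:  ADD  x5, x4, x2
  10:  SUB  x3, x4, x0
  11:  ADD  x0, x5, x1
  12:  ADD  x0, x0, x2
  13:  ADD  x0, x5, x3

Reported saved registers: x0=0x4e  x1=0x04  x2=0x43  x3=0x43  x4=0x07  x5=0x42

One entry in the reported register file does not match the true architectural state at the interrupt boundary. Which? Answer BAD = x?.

BAD = x5

after  0: x0=0xd1 x1=0x40 x2=0xe4 x3=0xd9 x4=0xc7 x5=0x34  N=0 Z=0
after  1: x0=0xc4 x1=0x40 x2=0xe4 x3=0xd9 x4=0xc7 x5=0x34  N=1 Z=0
after  2: x0=0xc4 x1=0x40 x2=0xe4 x3=0xd9 x4=0xc7 x5=0x1e  N=0 Z=0
after  3: x0=0xc4 x1=0x40 x2=0xde x3=0xd9 x4=0xc7 x5=0x1e  N=1 Z=0
after  4: x0=0xc4 x1=0x40 x2=0x03 x3=0xd9 x4=0xc7 x5=0x1e  N=0 Z=0
after  5: x0=0xc4 x1=0x40 x2=0x43 x3=0xd9 x4=0xc7 x5=0x1e  N=0 Z=0
after  6: x0=0xc4 x1=0x40 x2=0x43 x3=0xdb x4=0xc7 x5=0x1e  N=1 Z=0
after  7: x0=0xc4 x1=0x04 x2=0x43 x3=0xdb x4=0xc7 x5=0x1e  N=0 Z=0
after  8: x0=0xc4 x1=0x04 x2=0x43 x3=0xdb x4=0x07 x5=0x1e  N=0 Z=0
after  9: x0=0xc4 x1=0x04 x2=0x43 x3=0xdb x4=0x07 x5=0x4a  N=0 Z=0
after 10: x0=0xc4 x1=0x04 x2=0x43 x3=0x43 x4=0x07 x5=0x4a  N=0 Z=0
after 11: x0=0x4e x1=0x04 x2=0x43 x3=0x43 x4=0x07 x5=0x4a  N=0 Z=0
-- IRQ taken; context saved, return-PC = 12 --
mismatch: x5: reported 0x42 vs actual 0x4a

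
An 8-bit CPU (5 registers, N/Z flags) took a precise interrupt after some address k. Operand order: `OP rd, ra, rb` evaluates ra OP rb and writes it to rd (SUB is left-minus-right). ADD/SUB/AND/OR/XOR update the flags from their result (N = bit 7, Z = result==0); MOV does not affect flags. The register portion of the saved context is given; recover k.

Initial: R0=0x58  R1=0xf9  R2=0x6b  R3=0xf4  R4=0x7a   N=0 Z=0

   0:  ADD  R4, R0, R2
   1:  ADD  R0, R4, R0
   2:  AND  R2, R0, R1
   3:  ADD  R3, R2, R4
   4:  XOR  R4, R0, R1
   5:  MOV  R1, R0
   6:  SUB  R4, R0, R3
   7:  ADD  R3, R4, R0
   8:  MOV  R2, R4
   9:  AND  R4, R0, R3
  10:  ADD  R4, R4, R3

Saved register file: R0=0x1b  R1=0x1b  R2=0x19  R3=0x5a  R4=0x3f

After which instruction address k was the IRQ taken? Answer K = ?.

after  0: R0=0x58 R1=0xf9 R2=0x6b R3=0xf4 R4=0xc3  N=1 Z=0
after  1: R0=0x1b R1=0xf9 R2=0x6b R3=0xf4 R4=0xc3  N=0 Z=0
after  2: R0=0x1b R1=0xf9 R2=0x19 R3=0xf4 R4=0xc3  N=0 Z=0
after  3: R0=0x1b R1=0xf9 R2=0x19 R3=0xdc R4=0xc3  N=1 Z=0
after  4: R0=0x1b R1=0xf9 R2=0x19 R3=0xdc R4=0xe2  N=1 Z=0
after  5: R0=0x1b R1=0x1b R2=0x19 R3=0xdc R4=0xe2  N=1 Z=0
after  6: R0=0x1b R1=0x1b R2=0x19 R3=0xdc R4=0x3f  N=0 Z=0
after  7: R0=0x1b R1=0x1b R2=0x19 R3=0x5a R4=0x3f  N=0 Z=0
-- IRQ taken; context saved, return-PC = 8 --

K = 7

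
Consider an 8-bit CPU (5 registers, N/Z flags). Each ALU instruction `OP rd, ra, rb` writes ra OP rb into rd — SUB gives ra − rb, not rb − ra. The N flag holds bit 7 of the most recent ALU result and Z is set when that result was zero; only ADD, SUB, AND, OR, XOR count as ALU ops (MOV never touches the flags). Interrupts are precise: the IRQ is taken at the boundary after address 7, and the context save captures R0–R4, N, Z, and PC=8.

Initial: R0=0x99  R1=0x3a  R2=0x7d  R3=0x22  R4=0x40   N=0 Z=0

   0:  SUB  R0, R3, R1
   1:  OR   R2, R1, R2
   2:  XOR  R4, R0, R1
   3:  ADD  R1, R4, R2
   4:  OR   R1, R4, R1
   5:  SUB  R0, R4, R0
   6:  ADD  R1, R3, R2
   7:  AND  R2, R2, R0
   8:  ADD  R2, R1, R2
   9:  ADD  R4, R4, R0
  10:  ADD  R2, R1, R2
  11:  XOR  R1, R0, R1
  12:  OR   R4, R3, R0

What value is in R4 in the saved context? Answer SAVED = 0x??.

after  0: R0=0xe8 R1=0x3a R2=0x7d R3=0x22 R4=0x40  N=1 Z=0
after  1: R0=0xe8 R1=0x3a R2=0x7f R3=0x22 R4=0x40  N=0 Z=0
after  2: R0=0xe8 R1=0x3a R2=0x7f R3=0x22 R4=0xd2  N=1 Z=0
after  3: R0=0xe8 R1=0x51 R2=0x7f R3=0x22 R4=0xd2  N=0 Z=0
after  4: R0=0xe8 R1=0xd3 R2=0x7f R3=0x22 R4=0xd2  N=1 Z=0
after  5: R0=0xea R1=0xd3 R2=0x7f R3=0x22 R4=0xd2  N=1 Z=0
after  6: R0=0xea R1=0xa1 R2=0x7f R3=0x22 R4=0xd2  N=1 Z=0
after  7: R0=0xea R1=0xa1 R2=0x6a R3=0x22 R4=0xd2  N=0 Z=0
-- IRQ taken; context saved, return-PC = 8 --

SAVED = 0xd2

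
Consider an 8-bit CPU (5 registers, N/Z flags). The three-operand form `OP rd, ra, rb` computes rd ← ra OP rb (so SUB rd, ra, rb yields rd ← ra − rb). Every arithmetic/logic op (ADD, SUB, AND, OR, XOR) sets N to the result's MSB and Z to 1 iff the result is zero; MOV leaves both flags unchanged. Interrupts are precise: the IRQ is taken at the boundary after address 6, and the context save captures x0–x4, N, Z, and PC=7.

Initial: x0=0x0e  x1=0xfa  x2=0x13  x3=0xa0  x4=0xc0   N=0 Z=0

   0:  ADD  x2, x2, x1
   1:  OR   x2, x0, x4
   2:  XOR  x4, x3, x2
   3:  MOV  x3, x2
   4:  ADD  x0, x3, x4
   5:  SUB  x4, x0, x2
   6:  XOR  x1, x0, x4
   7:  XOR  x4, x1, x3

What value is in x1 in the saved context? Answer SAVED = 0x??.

after  0: x0=0x0e x1=0xfa x2=0x0d x3=0xa0 x4=0xc0  N=0 Z=0
after  1: x0=0x0e x1=0xfa x2=0xce x3=0xa0 x4=0xc0  N=1 Z=0
after  2: x0=0x0e x1=0xfa x2=0xce x3=0xa0 x4=0x6e  N=0 Z=0
after  3: x0=0x0e x1=0xfa x2=0xce x3=0xce x4=0x6e  N=0 Z=0
after  4: x0=0x3c x1=0xfa x2=0xce x3=0xce x4=0x6e  N=0 Z=0
after  5: x0=0x3c x1=0xfa x2=0xce x3=0xce x4=0x6e  N=0 Z=0
after  6: x0=0x3c x1=0x52 x2=0xce x3=0xce x4=0x6e  N=0 Z=0
-- IRQ taken; context saved, return-PC = 7 --

SAVED = 0x52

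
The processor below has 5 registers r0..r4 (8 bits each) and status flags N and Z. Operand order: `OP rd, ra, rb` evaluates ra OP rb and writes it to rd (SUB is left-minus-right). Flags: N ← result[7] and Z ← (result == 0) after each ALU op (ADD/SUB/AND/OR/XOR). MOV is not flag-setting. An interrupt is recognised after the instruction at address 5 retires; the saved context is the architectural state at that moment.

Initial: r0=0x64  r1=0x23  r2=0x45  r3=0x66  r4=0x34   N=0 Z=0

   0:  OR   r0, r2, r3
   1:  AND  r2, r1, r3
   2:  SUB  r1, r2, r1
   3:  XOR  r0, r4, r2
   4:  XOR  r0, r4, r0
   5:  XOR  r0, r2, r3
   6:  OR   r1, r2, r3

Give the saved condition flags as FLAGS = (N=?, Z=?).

after  0: r0=0x67 r1=0x23 r2=0x45 r3=0x66 r4=0x34  N=0 Z=0
after  1: r0=0x67 r1=0x23 r2=0x22 r3=0x66 r4=0x34  N=0 Z=0
after  2: r0=0x67 r1=0xff r2=0x22 r3=0x66 r4=0x34  N=1 Z=0
after  3: r0=0x16 r1=0xff r2=0x22 r3=0x66 r4=0x34  N=0 Z=0
after  4: r0=0x22 r1=0xff r2=0x22 r3=0x66 r4=0x34  N=0 Z=0
after  5: r0=0x44 r1=0xff r2=0x22 r3=0x66 r4=0x34  N=0 Z=0
-- IRQ taken; context saved, return-PC = 6 --

FLAGS = (N=0, Z=0)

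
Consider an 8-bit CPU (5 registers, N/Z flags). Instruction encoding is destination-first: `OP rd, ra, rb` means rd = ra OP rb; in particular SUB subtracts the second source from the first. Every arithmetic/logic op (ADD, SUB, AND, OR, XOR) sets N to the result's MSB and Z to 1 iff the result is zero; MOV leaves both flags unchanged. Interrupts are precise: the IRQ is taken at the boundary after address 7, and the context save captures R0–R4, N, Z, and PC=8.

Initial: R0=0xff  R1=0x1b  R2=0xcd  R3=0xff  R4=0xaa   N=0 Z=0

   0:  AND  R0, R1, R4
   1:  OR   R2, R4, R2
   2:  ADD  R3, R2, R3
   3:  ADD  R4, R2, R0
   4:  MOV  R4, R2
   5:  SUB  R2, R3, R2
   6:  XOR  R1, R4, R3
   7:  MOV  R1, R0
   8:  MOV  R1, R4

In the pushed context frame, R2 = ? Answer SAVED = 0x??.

SAVED = 0xff

after  0: R0=0x0a R1=0x1b R2=0xcd R3=0xff R4=0xaa  N=0 Z=0
after  1: R0=0x0a R1=0x1b R2=0xef R3=0xff R4=0xaa  N=1 Z=0
after  2: R0=0x0a R1=0x1b R2=0xef R3=0xee R4=0xaa  N=1 Z=0
after  3: R0=0x0a R1=0x1b R2=0xef R3=0xee R4=0xf9  N=1 Z=0
after  4: R0=0x0a R1=0x1b R2=0xef R3=0xee R4=0xef  N=1 Z=0
after  5: R0=0x0a R1=0x1b R2=0xff R3=0xee R4=0xef  N=1 Z=0
after  6: R0=0x0a R1=0x01 R2=0xff R3=0xee R4=0xef  N=0 Z=0
after  7: R0=0x0a R1=0x0a R2=0xff R3=0xee R4=0xef  N=0 Z=0
-- IRQ taken; context saved, return-PC = 8 --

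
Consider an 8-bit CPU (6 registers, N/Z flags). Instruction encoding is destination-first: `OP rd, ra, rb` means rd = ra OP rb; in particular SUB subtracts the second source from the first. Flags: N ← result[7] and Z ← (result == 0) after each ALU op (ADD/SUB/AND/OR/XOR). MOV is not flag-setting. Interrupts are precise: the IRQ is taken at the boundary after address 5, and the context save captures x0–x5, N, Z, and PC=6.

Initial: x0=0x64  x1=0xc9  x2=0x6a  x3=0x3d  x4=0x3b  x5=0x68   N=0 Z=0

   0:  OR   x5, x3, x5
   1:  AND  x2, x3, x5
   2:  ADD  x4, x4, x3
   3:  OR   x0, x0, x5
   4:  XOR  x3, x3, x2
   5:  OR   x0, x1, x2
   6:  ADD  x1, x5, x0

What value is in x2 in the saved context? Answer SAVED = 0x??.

SAVED = 0x3d

after  0: x0=0x64 x1=0xc9 x2=0x6a x3=0x3d x4=0x3b x5=0x7d  N=0 Z=0
after  1: x0=0x64 x1=0xc9 x2=0x3d x3=0x3d x4=0x3b x5=0x7d  N=0 Z=0
after  2: x0=0x64 x1=0xc9 x2=0x3d x3=0x3d x4=0x78 x5=0x7d  N=0 Z=0
after  3: x0=0x7d x1=0xc9 x2=0x3d x3=0x3d x4=0x78 x5=0x7d  N=0 Z=0
after  4: x0=0x7d x1=0xc9 x2=0x3d x3=0x00 x4=0x78 x5=0x7d  N=0 Z=1
after  5: x0=0xfd x1=0xc9 x2=0x3d x3=0x00 x4=0x78 x5=0x7d  N=1 Z=0
-- IRQ taken; context saved, return-PC = 6 --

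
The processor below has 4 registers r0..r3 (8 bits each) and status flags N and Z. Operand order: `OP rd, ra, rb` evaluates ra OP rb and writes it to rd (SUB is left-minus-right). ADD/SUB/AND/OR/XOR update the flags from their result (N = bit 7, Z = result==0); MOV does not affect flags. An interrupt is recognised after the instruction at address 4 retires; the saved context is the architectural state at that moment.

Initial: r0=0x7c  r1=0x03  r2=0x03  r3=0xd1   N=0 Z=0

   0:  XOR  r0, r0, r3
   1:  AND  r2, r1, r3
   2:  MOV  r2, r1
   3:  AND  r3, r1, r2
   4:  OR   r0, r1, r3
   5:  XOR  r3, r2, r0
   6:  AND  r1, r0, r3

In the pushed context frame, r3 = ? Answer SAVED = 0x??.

after  0: r0=0xad r1=0x03 r2=0x03 r3=0xd1  N=1 Z=0
after  1: r0=0xad r1=0x03 r2=0x01 r3=0xd1  N=0 Z=0
after  2: r0=0xad r1=0x03 r2=0x03 r3=0xd1  N=0 Z=0
after  3: r0=0xad r1=0x03 r2=0x03 r3=0x03  N=0 Z=0
after  4: r0=0x03 r1=0x03 r2=0x03 r3=0x03  N=0 Z=0
-- IRQ taken; context saved, return-PC = 5 --

SAVED = 0x03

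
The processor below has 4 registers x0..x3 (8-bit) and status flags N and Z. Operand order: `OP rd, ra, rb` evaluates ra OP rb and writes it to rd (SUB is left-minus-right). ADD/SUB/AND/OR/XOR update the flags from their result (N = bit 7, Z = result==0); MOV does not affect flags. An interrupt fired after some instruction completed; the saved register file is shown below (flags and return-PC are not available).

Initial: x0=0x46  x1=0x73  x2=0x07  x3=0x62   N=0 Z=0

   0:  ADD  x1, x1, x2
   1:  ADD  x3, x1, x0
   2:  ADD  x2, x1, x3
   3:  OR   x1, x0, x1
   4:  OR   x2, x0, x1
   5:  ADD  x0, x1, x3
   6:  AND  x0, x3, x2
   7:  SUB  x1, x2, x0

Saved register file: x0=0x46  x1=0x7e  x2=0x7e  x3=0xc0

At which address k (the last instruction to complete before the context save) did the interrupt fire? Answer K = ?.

after  0: x0=0x46 x1=0x7a x2=0x07 x3=0x62  N=0 Z=0
after  1: x0=0x46 x1=0x7a x2=0x07 x3=0xc0  N=1 Z=0
after  2: x0=0x46 x1=0x7a x2=0x3a x3=0xc0  N=0 Z=0
after  3: x0=0x46 x1=0x7e x2=0x3a x3=0xc0  N=0 Z=0
after  4: x0=0x46 x1=0x7e x2=0x7e x3=0xc0  N=0 Z=0
-- IRQ taken; context saved, return-PC = 5 --

K = 4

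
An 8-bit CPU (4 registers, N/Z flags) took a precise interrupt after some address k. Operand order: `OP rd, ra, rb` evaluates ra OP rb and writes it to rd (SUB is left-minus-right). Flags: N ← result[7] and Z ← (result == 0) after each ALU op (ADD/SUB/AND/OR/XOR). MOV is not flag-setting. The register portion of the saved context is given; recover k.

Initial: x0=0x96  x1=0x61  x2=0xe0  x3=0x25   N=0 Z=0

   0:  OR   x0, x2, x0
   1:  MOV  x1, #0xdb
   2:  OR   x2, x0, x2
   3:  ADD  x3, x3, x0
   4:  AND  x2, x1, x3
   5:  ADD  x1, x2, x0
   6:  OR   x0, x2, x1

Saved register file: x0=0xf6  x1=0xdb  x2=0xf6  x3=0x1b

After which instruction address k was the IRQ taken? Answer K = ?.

after  0: x0=0xf6 x1=0x61 x2=0xe0 x3=0x25  N=1 Z=0
after  1: x0=0xf6 x1=0xdb x2=0xe0 x3=0x25  N=1 Z=0
after  2: x0=0xf6 x1=0xdb x2=0xf6 x3=0x25  N=1 Z=0
after  3: x0=0xf6 x1=0xdb x2=0xf6 x3=0x1b  N=0 Z=0
-- IRQ taken; context saved, return-PC = 4 --

K = 3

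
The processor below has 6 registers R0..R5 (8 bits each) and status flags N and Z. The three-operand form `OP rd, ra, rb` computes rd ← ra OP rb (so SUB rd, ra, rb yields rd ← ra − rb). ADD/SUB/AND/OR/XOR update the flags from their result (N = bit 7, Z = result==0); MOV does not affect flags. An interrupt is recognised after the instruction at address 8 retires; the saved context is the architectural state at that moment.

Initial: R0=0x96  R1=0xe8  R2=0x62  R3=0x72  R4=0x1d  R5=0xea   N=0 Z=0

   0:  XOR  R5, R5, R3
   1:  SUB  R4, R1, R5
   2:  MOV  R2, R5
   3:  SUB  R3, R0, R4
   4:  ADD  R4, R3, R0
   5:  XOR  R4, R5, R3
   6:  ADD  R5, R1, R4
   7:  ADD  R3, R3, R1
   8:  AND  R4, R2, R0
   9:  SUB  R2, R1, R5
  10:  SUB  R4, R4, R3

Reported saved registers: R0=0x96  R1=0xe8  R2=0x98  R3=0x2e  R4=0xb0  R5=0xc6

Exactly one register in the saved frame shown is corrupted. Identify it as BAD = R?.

BAD = R4

after  0: R0=0x96 R1=0xe8 R2=0x62 R3=0x72 R4=0x1d R5=0x98  N=1 Z=0
after  1: R0=0x96 R1=0xe8 R2=0x62 R3=0x72 R4=0x50 R5=0x98  N=0 Z=0
after  2: R0=0x96 R1=0xe8 R2=0x98 R3=0x72 R4=0x50 R5=0x98  N=0 Z=0
after  3: R0=0x96 R1=0xe8 R2=0x98 R3=0x46 R4=0x50 R5=0x98  N=0 Z=0
after  4: R0=0x96 R1=0xe8 R2=0x98 R3=0x46 R4=0xdc R5=0x98  N=1 Z=0
after  5: R0=0x96 R1=0xe8 R2=0x98 R3=0x46 R4=0xde R5=0x98  N=1 Z=0
after  6: R0=0x96 R1=0xe8 R2=0x98 R3=0x46 R4=0xde R5=0xc6  N=1 Z=0
after  7: R0=0x96 R1=0xe8 R2=0x98 R3=0x2e R4=0xde R5=0xc6  N=0 Z=0
after  8: R0=0x96 R1=0xe8 R2=0x98 R3=0x2e R4=0x90 R5=0xc6  N=1 Z=0
-- IRQ taken; context saved, return-PC = 9 --
mismatch: R4: reported 0xb0 vs actual 0x90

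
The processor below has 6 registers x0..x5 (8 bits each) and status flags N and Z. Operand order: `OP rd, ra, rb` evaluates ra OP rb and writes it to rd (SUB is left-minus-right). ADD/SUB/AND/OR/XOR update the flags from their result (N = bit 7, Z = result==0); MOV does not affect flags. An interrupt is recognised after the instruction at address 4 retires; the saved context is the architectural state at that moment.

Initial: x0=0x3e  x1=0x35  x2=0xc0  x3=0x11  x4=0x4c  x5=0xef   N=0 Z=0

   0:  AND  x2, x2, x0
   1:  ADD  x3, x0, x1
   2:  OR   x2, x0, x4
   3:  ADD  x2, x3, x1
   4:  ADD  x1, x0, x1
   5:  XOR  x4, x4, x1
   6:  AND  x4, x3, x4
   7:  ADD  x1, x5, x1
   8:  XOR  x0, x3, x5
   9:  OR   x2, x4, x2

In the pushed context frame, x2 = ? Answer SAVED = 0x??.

after  0: x0=0x3e x1=0x35 x2=0x00 x3=0x11 x4=0x4c x5=0xef  N=0 Z=1
after  1: x0=0x3e x1=0x35 x2=0x00 x3=0x73 x4=0x4c x5=0xef  N=0 Z=0
after  2: x0=0x3e x1=0x35 x2=0x7e x3=0x73 x4=0x4c x5=0xef  N=0 Z=0
after  3: x0=0x3e x1=0x35 x2=0xa8 x3=0x73 x4=0x4c x5=0xef  N=1 Z=0
after  4: x0=0x3e x1=0x73 x2=0xa8 x3=0x73 x4=0x4c x5=0xef  N=0 Z=0
-- IRQ taken; context saved, return-PC = 5 --

SAVED = 0xa8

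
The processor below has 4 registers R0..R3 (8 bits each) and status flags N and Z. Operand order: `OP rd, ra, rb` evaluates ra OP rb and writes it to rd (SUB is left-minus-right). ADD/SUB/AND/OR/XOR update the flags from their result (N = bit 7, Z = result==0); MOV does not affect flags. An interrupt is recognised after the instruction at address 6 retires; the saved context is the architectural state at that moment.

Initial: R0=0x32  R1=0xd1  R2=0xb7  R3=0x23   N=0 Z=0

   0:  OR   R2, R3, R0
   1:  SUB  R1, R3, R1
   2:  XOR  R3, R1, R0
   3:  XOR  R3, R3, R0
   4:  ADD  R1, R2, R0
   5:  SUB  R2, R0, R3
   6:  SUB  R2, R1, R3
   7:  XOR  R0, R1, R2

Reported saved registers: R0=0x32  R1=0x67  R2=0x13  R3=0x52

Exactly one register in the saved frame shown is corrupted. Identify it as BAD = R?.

BAD = R1

after  0: R0=0x32 R1=0xd1 R2=0x33 R3=0x23  N=0 Z=0
after  1: R0=0x32 R1=0x52 R2=0x33 R3=0x23  N=0 Z=0
after  2: R0=0x32 R1=0x52 R2=0x33 R3=0x60  N=0 Z=0
after  3: R0=0x32 R1=0x52 R2=0x33 R3=0x52  N=0 Z=0
after  4: R0=0x32 R1=0x65 R2=0x33 R3=0x52  N=0 Z=0
after  5: R0=0x32 R1=0x65 R2=0xe0 R3=0x52  N=1 Z=0
after  6: R0=0x32 R1=0x65 R2=0x13 R3=0x52  N=0 Z=0
-- IRQ taken; context saved, return-PC = 7 --
mismatch: R1: reported 0x67 vs actual 0x65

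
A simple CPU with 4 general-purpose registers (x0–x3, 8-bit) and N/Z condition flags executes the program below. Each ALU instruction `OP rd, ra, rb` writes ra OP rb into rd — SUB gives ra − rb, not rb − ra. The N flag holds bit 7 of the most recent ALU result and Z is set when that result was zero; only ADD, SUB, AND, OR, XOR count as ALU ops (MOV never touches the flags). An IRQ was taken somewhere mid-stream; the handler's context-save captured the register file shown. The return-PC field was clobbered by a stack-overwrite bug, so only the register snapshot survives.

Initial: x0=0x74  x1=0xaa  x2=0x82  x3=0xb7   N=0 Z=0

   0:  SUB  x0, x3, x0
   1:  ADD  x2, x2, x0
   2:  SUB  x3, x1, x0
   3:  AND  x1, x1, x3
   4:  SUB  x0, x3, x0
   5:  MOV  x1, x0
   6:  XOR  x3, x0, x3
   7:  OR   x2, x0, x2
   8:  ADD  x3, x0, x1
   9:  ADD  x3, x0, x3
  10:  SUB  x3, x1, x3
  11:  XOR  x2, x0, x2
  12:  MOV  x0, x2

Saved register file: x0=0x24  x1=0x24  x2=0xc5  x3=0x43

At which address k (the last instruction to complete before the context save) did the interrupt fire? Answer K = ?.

after  0: x0=0x43 x1=0xaa x2=0x82 x3=0xb7  N=0 Z=0
after  1: x0=0x43 x1=0xaa x2=0xc5 x3=0xb7  N=1 Z=0
after  2: x0=0x43 x1=0xaa x2=0xc5 x3=0x67  N=0 Z=0
after  3: x0=0x43 x1=0x22 x2=0xc5 x3=0x67  N=0 Z=0
after  4: x0=0x24 x1=0x22 x2=0xc5 x3=0x67  N=0 Z=0
after  5: x0=0x24 x1=0x24 x2=0xc5 x3=0x67  N=0 Z=0
after  6: x0=0x24 x1=0x24 x2=0xc5 x3=0x43  N=0 Z=0
-- IRQ taken; context saved, return-PC = 7 --

K = 6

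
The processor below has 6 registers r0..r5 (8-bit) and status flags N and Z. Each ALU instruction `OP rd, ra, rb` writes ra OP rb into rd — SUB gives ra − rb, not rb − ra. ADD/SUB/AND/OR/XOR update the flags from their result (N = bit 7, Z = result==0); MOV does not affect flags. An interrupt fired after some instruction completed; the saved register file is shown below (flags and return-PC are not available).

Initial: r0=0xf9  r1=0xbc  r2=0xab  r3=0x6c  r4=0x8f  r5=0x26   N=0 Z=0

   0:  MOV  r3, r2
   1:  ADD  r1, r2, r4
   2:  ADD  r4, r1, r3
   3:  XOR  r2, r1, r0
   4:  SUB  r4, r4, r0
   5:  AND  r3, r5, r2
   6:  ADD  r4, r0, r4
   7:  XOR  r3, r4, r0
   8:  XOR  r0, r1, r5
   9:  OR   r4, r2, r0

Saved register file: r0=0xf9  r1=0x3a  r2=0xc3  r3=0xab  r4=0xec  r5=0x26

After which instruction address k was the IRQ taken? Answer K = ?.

after  0: r0=0xf9 r1=0xbc r2=0xab r3=0xab r4=0x8f r5=0x26  N=0 Z=0
after  1: r0=0xf9 r1=0x3a r2=0xab r3=0xab r4=0x8f r5=0x26  N=0 Z=0
after  2: r0=0xf9 r1=0x3a r2=0xab r3=0xab r4=0xe5 r5=0x26  N=1 Z=0
after  3: r0=0xf9 r1=0x3a r2=0xc3 r3=0xab r4=0xe5 r5=0x26  N=1 Z=0
after  4: r0=0xf9 r1=0x3a r2=0xc3 r3=0xab r4=0xec r5=0x26  N=1 Z=0
-- IRQ taken; context saved, return-PC = 5 --

K = 4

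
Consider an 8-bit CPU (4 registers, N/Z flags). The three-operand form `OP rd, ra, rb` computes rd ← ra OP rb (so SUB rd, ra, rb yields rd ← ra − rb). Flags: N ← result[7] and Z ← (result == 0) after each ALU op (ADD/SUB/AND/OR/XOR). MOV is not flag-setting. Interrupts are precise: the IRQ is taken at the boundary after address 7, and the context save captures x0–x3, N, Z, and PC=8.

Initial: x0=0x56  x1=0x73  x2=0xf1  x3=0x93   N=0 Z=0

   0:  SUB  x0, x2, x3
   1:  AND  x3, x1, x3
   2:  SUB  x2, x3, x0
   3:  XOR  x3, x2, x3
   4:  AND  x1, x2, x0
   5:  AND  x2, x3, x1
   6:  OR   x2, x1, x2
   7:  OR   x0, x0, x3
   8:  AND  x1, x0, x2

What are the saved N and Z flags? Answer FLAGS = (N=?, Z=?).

FLAGS = (N=1, Z=0)

after  0: x0=0x5e x1=0x73 x2=0xf1 x3=0x93  N=0 Z=0
after  1: x0=0x5e x1=0x73 x2=0xf1 x3=0x13  N=0 Z=0
after  2: x0=0x5e x1=0x73 x2=0xb5 x3=0x13  N=1 Z=0
after  3: x0=0x5e x1=0x73 x2=0xb5 x3=0xa6  N=1 Z=0
after  4: x0=0x5e x1=0x14 x2=0xb5 x3=0xa6  N=0 Z=0
after  5: x0=0x5e x1=0x14 x2=0x04 x3=0xa6  N=0 Z=0
after  6: x0=0x5e x1=0x14 x2=0x14 x3=0xa6  N=0 Z=0
after  7: x0=0xfe x1=0x14 x2=0x14 x3=0xa6  N=1 Z=0
-- IRQ taken; context saved, return-PC = 8 --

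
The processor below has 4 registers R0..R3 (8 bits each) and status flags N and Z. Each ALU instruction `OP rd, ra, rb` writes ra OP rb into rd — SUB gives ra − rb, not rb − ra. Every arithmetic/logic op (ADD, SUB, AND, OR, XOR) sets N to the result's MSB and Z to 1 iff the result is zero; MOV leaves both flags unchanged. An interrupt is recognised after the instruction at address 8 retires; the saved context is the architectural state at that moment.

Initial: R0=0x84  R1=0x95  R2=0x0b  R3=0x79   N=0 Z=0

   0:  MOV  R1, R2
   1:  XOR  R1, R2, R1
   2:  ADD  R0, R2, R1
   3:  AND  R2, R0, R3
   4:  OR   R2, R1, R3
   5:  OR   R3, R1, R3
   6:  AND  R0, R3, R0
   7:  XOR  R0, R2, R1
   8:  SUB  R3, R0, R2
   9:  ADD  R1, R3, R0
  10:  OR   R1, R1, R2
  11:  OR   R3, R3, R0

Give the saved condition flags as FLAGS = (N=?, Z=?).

FLAGS = (N=0, Z=1)

after  0: R0=0x84 R1=0x0b R2=0x0b R3=0x79  N=0 Z=0
after  1: R0=0x84 R1=0x00 R2=0x0b R3=0x79  N=0 Z=1
after  2: R0=0x0b R1=0x00 R2=0x0b R3=0x79  N=0 Z=0
after  3: R0=0x0b R1=0x00 R2=0x09 R3=0x79  N=0 Z=0
after  4: R0=0x0b R1=0x00 R2=0x79 R3=0x79  N=0 Z=0
after  5: R0=0x0b R1=0x00 R2=0x79 R3=0x79  N=0 Z=0
after  6: R0=0x09 R1=0x00 R2=0x79 R3=0x79  N=0 Z=0
after  7: R0=0x79 R1=0x00 R2=0x79 R3=0x79  N=0 Z=0
after  8: R0=0x79 R1=0x00 R2=0x79 R3=0x00  N=0 Z=1
-- IRQ taken; context saved, return-PC = 9 --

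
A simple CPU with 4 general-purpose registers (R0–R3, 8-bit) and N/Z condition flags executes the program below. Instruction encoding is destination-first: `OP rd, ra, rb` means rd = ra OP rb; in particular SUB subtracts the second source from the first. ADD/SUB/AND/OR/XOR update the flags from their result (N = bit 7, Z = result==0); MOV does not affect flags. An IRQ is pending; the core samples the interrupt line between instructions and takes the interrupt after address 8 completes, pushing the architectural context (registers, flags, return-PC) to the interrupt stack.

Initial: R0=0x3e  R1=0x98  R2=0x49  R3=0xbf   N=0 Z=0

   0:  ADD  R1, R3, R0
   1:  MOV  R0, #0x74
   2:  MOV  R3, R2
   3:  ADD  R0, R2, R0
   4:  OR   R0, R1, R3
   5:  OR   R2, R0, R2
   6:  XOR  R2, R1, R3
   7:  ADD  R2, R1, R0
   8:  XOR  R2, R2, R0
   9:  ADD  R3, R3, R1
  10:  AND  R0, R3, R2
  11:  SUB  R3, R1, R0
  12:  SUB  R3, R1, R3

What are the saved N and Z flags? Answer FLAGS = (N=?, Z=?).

after  0: R0=0x3e R1=0xfd R2=0x49 R3=0xbf  N=1 Z=0
after  1: R0=0x74 R1=0xfd R2=0x49 R3=0xbf  N=1 Z=0
after  2: R0=0x74 R1=0xfd R2=0x49 R3=0x49  N=1 Z=0
after  3: R0=0xbd R1=0xfd R2=0x49 R3=0x49  N=1 Z=0
after  4: R0=0xfd R1=0xfd R2=0x49 R3=0x49  N=1 Z=0
after  5: R0=0xfd R1=0xfd R2=0xfd R3=0x49  N=1 Z=0
after  6: R0=0xfd R1=0xfd R2=0xb4 R3=0x49  N=1 Z=0
after  7: R0=0xfd R1=0xfd R2=0xfa R3=0x49  N=1 Z=0
after  8: R0=0xfd R1=0xfd R2=0x07 R3=0x49  N=0 Z=0
-- IRQ taken; context saved, return-PC = 9 --

FLAGS = (N=0, Z=0)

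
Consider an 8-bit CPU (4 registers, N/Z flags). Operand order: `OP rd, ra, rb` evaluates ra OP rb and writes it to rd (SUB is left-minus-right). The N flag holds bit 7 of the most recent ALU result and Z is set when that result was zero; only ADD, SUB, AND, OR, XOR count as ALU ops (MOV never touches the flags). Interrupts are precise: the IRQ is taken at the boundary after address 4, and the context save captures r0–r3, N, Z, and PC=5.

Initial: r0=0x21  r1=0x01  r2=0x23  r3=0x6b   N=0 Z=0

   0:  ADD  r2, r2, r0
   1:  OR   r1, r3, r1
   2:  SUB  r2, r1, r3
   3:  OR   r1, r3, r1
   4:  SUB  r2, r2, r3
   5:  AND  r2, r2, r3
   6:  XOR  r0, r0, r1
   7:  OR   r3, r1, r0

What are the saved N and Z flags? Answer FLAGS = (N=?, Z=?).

FLAGS = (N=1, Z=0)

after  0: r0=0x21 r1=0x01 r2=0x44 r3=0x6b  N=0 Z=0
after  1: r0=0x21 r1=0x6b r2=0x44 r3=0x6b  N=0 Z=0
after  2: r0=0x21 r1=0x6b r2=0x00 r3=0x6b  N=0 Z=1
after  3: r0=0x21 r1=0x6b r2=0x00 r3=0x6b  N=0 Z=0
after  4: r0=0x21 r1=0x6b r2=0x95 r3=0x6b  N=1 Z=0
-- IRQ taken; context saved, return-PC = 5 --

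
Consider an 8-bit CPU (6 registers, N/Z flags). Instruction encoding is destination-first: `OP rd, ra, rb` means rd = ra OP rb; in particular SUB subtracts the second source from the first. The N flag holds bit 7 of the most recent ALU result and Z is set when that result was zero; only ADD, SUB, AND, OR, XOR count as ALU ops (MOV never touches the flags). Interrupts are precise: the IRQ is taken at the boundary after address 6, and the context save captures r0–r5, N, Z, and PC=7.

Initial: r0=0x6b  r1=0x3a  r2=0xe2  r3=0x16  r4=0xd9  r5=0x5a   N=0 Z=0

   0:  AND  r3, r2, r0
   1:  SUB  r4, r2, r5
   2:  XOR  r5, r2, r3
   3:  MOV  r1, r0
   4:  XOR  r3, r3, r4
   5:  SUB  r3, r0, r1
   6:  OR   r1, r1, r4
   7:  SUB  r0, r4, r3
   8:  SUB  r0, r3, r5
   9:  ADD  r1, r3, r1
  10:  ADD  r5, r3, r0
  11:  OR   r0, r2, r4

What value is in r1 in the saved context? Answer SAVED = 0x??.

SAVED = 0xeb

after  0: r0=0x6b r1=0x3a r2=0xe2 r3=0x62 r4=0xd9 r5=0x5a  N=0 Z=0
after  1: r0=0x6b r1=0x3a r2=0xe2 r3=0x62 r4=0x88 r5=0x5a  N=1 Z=0
after  2: r0=0x6b r1=0x3a r2=0xe2 r3=0x62 r4=0x88 r5=0x80  N=1 Z=0
after  3: r0=0x6b r1=0x6b r2=0xe2 r3=0x62 r4=0x88 r5=0x80  N=1 Z=0
after  4: r0=0x6b r1=0x6b r2=0xe2 r3=0xea r4=0x88 r5=0x80  N=1 Z=0
after  5: r0=0x6b r1=0x6b r2=0xe2 r3=0x00 r4=0x88 r5=0x80  N=0 Z=1
after  6: r0=0x6b r1=0xeb r2=0xe2 r3=0x00 r4=0x88 r5=0x80  N=1 Z=0
-- IRQ taken; context saved, return-PC = 7 --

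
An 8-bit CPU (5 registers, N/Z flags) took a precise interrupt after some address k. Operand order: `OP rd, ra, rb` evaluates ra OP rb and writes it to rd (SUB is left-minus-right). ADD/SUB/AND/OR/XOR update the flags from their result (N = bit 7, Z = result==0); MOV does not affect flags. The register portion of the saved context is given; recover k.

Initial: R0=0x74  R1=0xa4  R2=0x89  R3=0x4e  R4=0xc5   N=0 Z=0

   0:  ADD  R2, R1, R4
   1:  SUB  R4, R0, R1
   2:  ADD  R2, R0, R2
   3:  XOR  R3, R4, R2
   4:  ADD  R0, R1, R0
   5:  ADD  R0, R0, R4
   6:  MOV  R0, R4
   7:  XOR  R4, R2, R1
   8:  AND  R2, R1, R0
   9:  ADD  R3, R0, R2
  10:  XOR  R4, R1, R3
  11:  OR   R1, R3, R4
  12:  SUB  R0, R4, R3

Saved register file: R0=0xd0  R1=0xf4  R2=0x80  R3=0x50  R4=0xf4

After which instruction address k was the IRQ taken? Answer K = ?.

K = 11

after  0: R0=0x74 R1=0xa4 R2=0x69 R3=0x4e R4=0xc5  N=0 Z=0
after  1: R0=0x74 R1=0xa4 R2=0x69 R3=0x4e R4=0xd0  N=1 Z=0
after  2: R0=0x74 R1=0xa4 R2=0xdd R3=0x4e R4=0xd0  N=1 Z=0
after  3: R0=0x74 R1=0xa4 R2=0xdd R3=0x0d R4=0xd0  N=0 Z=0
after  4: R0=0x18 R1=0xa4 R2=0xdd R3=0x0d R4=0xd0  N=0 Z=0
after  5: R0=0xe8 R1=0xa4 R2=0xdd R3=0x0d R4=0xd0  N=1 Z=0
after  6: R0=0xd0 R1=0xa4 R2=0xdd R3=0x0d R4=0xd0  N=1 Z=0
after  7: R0=0xd0 R1=0xa4 R2=0xdd R3=0x0d R4=0x79  N=0 Z=0
after  8: R0=0xd0 R1=0xa4 R2=0x80 R3=0x0d R4=0x79  N=1 Z=0
after  9: R0=0xd0 R1=0xa4 R2=0x80 R3=0x50 R4=0x79  N=0 Z=0
after 10: R0=0xd0 R1=0xa4 R2=0x80 R3=0x50 R4=0xf4  N=1 Z=0
after 11: R0=0xd0 R1=0xf4 R2=0x80 R3=0x50 R4=0xf4  N=1 Z=0
-- IRQ taken; context saved, return-PC = 12 --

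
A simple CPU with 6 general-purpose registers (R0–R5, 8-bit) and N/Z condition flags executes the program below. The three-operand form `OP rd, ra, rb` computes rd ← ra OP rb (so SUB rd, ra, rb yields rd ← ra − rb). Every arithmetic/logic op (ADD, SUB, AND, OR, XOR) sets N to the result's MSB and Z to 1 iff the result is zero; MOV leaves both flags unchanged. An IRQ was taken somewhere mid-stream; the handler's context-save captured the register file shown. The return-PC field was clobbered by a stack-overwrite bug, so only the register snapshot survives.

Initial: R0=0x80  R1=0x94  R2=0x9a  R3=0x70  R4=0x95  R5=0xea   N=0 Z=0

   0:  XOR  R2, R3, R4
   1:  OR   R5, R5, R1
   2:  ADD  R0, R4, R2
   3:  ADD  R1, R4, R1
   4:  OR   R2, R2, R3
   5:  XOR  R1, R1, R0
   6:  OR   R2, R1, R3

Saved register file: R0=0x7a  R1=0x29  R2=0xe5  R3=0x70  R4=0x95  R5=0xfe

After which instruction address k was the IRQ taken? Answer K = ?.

after  0: R0=0x80 R1=0x94 R2=0xe5 R3=0x70 R4=0x95 R5=0xea  N=1 Z=0
after  1: R0=0x80 R1=0x94 R2=0xe5 R3=0x70 R4=0x95 R5=0xfe  N=1 Z=0
after  2: R0=0x7a R1=0x94 R2=0xe5 R3=0x70 R4=0x95 R5=0xfe  N=0 Z=0
after  3: R0=0x7a R1=0x29 R2=0xe5 R3=0x70 R4=0x95 R5=0xfe  N=0 Z=0
-- IRQ taken; context saved, return-PC = 4 --

K = 3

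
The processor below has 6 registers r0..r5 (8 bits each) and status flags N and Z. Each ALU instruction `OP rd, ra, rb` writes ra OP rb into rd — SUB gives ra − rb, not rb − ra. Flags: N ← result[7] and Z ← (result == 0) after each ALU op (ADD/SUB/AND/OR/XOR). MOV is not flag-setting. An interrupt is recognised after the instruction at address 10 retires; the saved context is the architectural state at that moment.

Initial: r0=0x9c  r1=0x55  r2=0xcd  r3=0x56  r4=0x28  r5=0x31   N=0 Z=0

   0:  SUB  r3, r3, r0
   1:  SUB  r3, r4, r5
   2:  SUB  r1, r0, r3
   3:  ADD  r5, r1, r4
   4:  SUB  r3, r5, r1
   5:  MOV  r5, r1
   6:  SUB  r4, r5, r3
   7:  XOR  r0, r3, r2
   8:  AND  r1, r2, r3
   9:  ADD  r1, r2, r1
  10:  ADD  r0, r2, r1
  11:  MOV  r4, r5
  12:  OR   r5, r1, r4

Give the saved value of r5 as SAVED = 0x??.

SAVED = 0xa5

after  0: r0=0x9c r1=0x55 r2=0xcd r3=0xba r4=0x28 r5=0x31  N=1 Z=0
after  1: r0=0x9c r1=0x55 r2=0xcd r3=0xf7 r4=0x28 r5=0x31  N=1 Z=0
after  2: r0=0x9c r1=0xa5 r2=0xcd r3=0xf7 r4=0x28 r5=0x31  N=1 Z=0
after  3: r0=0x9c r1=0xa5 r2=0xcd r3=0xf7 r4=0x28 r5=0xcd  N=1 Z=0
after  4: r0=0x9c r1=0xa5 r2=0xcd r3=0x28 r4=0x28 r5=0xcd  N=0 Z=0
after  5: r0=0x9c r1=0xa5 r2=0xcd r3=0x28 r4=0x28 r5=0xa5  N=0 Z=0
after  6: r0=0x9c r1=0xa5 r2=0xcd r3=0x28 r4=0x7d r5=0xa5  N=0 Z=0
after  7: r0=0xe5 r1=0xa5 r2=0xcd r3=0x28 r4=0x7d r5=0xa5  N=1 Z=0
after  8: r0=0xe5 r1=0x08 r2=0xcd r3=0x28 r4=0x7d r5=0xa5  N=0 Z=0
after  9: r0=0xe5 r1=0xd5 r2=0xcd r3=0x28 r4=0x7d r5=0xa5  N=1 Z=0
after 10: r0=0xa2 r1=0xd5 r2=0xcd r3=0x28 r4=0x7d r5=0xa5  N=1 Z=0
-- IRQ taken; context saved, return-PC = 11 --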